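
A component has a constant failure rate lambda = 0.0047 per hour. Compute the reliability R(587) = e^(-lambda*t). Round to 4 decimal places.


lambda = 0.0047
t = 587
lambda * t = 2.7589
R(t) = e^(-2.7589)
R(t) = 0.0634

0.0634


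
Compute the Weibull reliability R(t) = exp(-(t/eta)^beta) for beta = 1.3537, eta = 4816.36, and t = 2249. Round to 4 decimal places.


beta = 1.3537, eta = 4816.36, t = 2249
t/eta = 2249 / 4816.36 = 0.467
(t/eta)^beta = 0.467^1.3537 = 0.3567
R(t) = exp(-0.3567)
R(t) = 0.7

0.7


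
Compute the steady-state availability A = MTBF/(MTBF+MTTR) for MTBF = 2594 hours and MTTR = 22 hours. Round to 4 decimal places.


MTBF = 2594
MTTR = 22
MTBF + MTTR = 2616
A = 2594 / 2616
A = 0.9916

0.9916


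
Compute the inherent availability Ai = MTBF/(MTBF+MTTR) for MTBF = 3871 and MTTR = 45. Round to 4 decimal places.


MTBF = 3871
MTTR = 45
MTBF + MTTR = 3916
Ai = 3871 / 3916
Ai = 0.9885

0.9885


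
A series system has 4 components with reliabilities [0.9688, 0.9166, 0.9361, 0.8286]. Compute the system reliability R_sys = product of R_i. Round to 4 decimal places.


Components: [0.9688, 0.9166, 0.9361, 0.8286]
After component 1 (R=0.9688): product = 0.9688
After component 2 (R=0.9166): product = 0.888
After component 3 (R=0.9361): product = 0.8313
After component 4 (R=0.8286): product = 0.6888
R_sys = 0.6888

0.6888


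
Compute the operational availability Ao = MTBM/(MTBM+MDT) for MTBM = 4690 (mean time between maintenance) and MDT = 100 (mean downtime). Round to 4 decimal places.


MTBM = 4690
MDT = 100
MTBM + MDT = 4790
Ao = 4690 / 4790
Ao = 0.9791

0.9791


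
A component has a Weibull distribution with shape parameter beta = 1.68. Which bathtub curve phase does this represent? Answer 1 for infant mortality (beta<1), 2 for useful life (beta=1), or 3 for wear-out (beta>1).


beta = 1.68
Compare beta to 1:
beta < 1 => infant mortality (phase 1)
beta = 1 => useful life (phase 2)
beta > 1 => wear-out (phase 3)
Since beta = 1.68, this is wear-out (increasing failure rate)
Phase = 3

3


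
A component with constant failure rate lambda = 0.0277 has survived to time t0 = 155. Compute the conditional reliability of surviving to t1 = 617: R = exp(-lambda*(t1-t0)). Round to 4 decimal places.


lambda = 0.0277
t0 = 155, t1 = 617
t1 - t0 = 462
lambda * (t1-t0) = 0.0277 * 462 = 12.7974
R = exp(-12.7974)
R = 0.0

0.0


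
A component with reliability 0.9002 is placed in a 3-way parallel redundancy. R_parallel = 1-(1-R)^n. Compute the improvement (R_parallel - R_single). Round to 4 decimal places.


R_single = 0.9002, n = 3
1 - R_single = 0.0998
(1 - R_single)^n = 0.0998^3 = 0.001
R_parallel = 1 - 0.001 = 0.999
Improvement = 0.999 - 0.9002
Improvement = 0.0988

0.0988


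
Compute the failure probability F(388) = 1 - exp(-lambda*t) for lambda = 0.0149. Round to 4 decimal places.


lambda = 0.0149, t = 388
lambda * t = 5.7812
exp(-5.7812) = 0.0031
F(t) = 1 - 0.0031
F(t) = 0.9969

0.9969


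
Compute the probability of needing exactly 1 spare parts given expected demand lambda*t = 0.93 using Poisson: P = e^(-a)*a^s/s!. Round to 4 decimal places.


a = 0.93, s = 1
e^(-a) = e^(-0.93) = 0.3946
a^s = 0.93^1 = 0.93
s! = 1
P = 0.3946 * 0.93 / 1
P = 0.3669

0.3669


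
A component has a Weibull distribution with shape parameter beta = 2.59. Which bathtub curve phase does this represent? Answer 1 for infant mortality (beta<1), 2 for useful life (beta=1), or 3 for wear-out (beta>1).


beta = 2.59
Compare beta to 1:
beta < 1 => infant mortality (phase 1)
beta = 1 => useful life (phase 2)
beta > 1 => wear-out (phase 3)
Since beta = 2.59, this is wear-out (increasing failure rate)
Phase = 3

3


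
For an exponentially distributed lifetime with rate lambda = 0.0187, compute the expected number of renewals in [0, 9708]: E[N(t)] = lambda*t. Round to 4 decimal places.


lambda = 0.0187
t = 9708
E[N(t)] = lambda * t
E[N(t)] = 0.0187 * 9708
E[N(t)] = 181.5396

181.5396


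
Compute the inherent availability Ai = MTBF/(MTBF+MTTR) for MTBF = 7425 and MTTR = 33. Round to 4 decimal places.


MTBF = 7425
MTTR = 33
MTBF + MTTR = 7458
Ai = 7425 / 7458
Ai = 0.9956

0.9956


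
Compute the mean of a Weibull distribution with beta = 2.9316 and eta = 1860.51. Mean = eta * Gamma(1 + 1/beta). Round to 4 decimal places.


beta = 2.9316, eta = 1860.51
1/beta = 0.3411
1 + 1/beta = 1.3411
Gamma(1.3411) = 0.8921
Mean = 1860.51 * 0.8921
Mean = 1659.747

1659.747


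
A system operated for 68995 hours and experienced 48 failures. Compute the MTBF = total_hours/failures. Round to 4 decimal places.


total_hours = 68995
failures = 48
MTBF = 68995 / 48
MTBF = 1437.3958

1437.3958


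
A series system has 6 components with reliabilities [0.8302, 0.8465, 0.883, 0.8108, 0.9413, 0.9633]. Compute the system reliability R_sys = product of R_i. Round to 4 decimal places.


Components: [0.8302, 0.8465, 0.883, 0.8108, 0.9413, 0.9633]
After component 1 (R=0.8302): product = 0.8302
After component 2 (R=0.8465): product = 0.7028
After component 3 (R=0.883): product = 0.6205
After component 4 (R=0.8108): product = 0.5031
After component 5 (R=0.9413): product = 0.4736
After component 6 (R=0.9633): product = 0.4562
R_sys = 0.4562

0.4562


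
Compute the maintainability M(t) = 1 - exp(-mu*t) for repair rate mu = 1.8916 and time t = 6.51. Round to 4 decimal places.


mu = 1.8916, t = 6.51
mu * t = 1.8916 * 6.51 = 12.3143
exp(-12.3143) = 0.0
M(t) = 1 - 0.0
M(t) = 1.0

1.0


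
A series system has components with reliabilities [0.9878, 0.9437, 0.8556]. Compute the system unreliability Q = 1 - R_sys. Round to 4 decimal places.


Components: [0.9878, 0.9437, 0.8556]
After component 1: product = 0.9878
After component 2: product = 0.9322
After component 3: product = 0.7976
R_sys = 0.7976
Q = 1 - 0.7976 = 0.2024

0.2024


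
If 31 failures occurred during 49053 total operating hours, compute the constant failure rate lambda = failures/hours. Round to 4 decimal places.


failures = 31
total_hours = 49053
lambda = 31 / 49053
lambda = 0.0006

0.0006


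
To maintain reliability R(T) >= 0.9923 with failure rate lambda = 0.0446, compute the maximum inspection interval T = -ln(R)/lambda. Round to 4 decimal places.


R_target = 0.9923
lambda = 0.0446
-ln(0.9923) = 0.0077
T = 0.0077 / 0.0446
T = 0.1733

0.1733


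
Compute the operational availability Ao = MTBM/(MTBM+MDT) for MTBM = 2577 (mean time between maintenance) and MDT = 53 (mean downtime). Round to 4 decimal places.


MTBM = 2577
MDT = 53
MTBM + MDT = 2630
Ao = 2577 / 2630
Ao = 0.9798

0.9798


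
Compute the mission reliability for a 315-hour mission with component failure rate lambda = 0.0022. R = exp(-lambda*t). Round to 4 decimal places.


lambda = 0.0022
mission_time = 315
lambda * t = 0.0022 * 315 = 0.693
R = exp(-0.693)
R = 0.5001

0.5001


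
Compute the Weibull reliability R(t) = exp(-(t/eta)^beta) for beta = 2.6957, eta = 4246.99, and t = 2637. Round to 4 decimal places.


beta = 2.6957, eta = 4246.99, t = 2637
t/eta = 2637 / 4246.99 = 0.6209
(t/eta)^beta = 0.6209^2.6957 = 0.2767
R(t) = exp(-0.2767)
R(t) = 0.7583

0.7583


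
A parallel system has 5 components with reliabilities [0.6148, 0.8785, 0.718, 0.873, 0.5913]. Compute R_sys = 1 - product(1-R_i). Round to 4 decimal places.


Components: [0.6148, 0.8785, 0.718, 0.873, 0.5913]
(1 - 0.6148) = 0.3852, running product = 0.3852
(1 - 0.8785) = 0.1215, running product = 0.0468
(1 - 0.718) = 0.282, running product = 0.0132
(1 - 0.873) = 0.127, running product = 0.0017
(1 - 0.5913) = 0.4087, running product = 0.0007
Product of (1-R_i) = 0.0007
R_sys = 1 - 0.0007 = 0.9993

0.9993


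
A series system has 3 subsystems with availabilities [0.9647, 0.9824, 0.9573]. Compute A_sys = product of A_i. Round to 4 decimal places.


Subsystems: [0.9647, 0.9824, 0.9573]
After subsystem 1 (A=0.9647): product = 0.9647
After subsystem 2 (A=0.9824): product = 0.9477
After subsystem 3 (A=0.9573): product = 0.9073
A_sys = 0.9073

0.9073


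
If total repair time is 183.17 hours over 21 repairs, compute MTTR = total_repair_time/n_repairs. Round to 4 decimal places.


total_repair_time = 183.17
n_repairs = 21
MTTR = 183.17 / 21
MTTR = 8.7224

8.7224


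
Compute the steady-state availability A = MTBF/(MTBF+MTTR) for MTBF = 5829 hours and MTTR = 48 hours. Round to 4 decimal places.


MTBF = 5829
MTTR = 48
MTBF + MTTR = 5877
A = 5829 / 5877
A = 0.9918

0.9918


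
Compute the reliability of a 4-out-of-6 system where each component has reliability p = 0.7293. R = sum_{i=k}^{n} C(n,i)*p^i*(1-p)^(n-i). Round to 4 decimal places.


k = 4, n = 6, p = 0.7293
i=4: C(6,4)=15 * 0.7293^4 * 0.2707^2 = 0.311
i=5: C(6,5)=6 * 0.7293^5 * 0.2707^1 = 0.3351
i=6: C(6,6)=1 * 0.7293^6 * 0.2707^0 = 0.1505
R = sum of terms = 0.7965

0.7965


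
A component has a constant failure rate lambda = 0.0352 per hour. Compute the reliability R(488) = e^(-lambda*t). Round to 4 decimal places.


lambda = 0.0352
t = 488
lambda * t = 17.1776
R(t) = e^(-17.1776)
R(t) = 0.0

0.0


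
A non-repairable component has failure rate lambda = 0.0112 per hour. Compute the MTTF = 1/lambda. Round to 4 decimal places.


lambda = 0.0112
MTTF = 1 / 0.0112
MTTF = 89.2857

89.2857


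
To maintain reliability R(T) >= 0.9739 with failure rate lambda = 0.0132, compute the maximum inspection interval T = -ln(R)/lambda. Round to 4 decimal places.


R_target = 0.9739
lambda = 0.0132
-ln(0.9739) = 0.0264
T = 0.0264 / 0.0132
T = 2.0035

2.0035


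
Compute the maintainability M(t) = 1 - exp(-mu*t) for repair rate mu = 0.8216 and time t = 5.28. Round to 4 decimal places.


mu = 0.8216, t = 5.28
mu * t = 0.8216 * 5.28 = 4.338
exp(-4.338) = 0.0131
M(t) = 1 - 0.0131
M(t) = 0.9869

0.9869


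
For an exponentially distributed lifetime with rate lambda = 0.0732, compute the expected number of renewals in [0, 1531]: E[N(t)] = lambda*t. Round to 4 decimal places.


lambda = 0.0732
t = 1531
E[N(t)] = lambda * t
E[N(t)] = 0.0732 * 1531
E[N(t)] = 112.0692

112.0692


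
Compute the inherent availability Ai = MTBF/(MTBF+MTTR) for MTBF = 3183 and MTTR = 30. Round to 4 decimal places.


MTBF = 3183
MTTR = 30
MTBF + MTTR = 3213
Ai = 3183 / 3213
Ai = 0.9907

0.9907


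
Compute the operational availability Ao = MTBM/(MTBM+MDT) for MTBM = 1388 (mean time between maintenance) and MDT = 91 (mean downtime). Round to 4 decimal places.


MTBM = 1388
MDT = 91
MTBM + MDT = 1479
Ao = 1388 / 1479
Ao = 0.9385

0.9385


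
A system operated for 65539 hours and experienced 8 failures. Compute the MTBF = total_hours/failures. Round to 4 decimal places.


total_hours = 65539
failures = 8
MTBF = 65539 / 8
MTBF = 8192.375

8192.375


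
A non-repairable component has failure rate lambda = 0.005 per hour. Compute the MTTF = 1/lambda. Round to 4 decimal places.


lambda = 0.005
MTTF = 1 / 0.005
MTTF = 200.0

200.0


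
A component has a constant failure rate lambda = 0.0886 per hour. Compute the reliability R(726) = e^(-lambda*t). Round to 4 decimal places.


lambda = 0.0886
t = 726
lambda * t = 64.3236
R(t) = e^(-64.3236)
R(t) = 0.0

0.0


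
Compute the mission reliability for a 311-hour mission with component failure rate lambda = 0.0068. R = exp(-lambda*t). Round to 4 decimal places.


lambda = 0.0068
mission_time = 311
lambda * t = 0.0068 * 311 = 2.1148
R = exp(-2.1148)
R = 0.1207

0.1207


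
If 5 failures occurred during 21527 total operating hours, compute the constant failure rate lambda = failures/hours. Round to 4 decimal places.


failures = 5
total_hours = 21527
lambda = 5 / 21527
lambda = 0.0002

0.0002


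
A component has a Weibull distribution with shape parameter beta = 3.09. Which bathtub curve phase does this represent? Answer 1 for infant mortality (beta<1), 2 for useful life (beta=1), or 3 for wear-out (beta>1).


beta = 3.09
Compare beta to 1:
beta < 1 => infant mortality (phase 1)
beta = 1 => useful life (phase 2)
beta > 1 => wear-out (phase 3)
Since beta = 3.09, this is wear-out (increasing failure rate)
Phase = 3

3


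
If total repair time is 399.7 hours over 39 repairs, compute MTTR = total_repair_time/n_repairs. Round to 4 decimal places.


total_repair_time = 399.7
n_repairs = 39
MTTR = 399.7 / 39
MTTR = 10.2487

10.2487


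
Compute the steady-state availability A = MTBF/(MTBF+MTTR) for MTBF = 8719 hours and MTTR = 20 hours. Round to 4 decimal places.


MTBF = 8719
MTTR = 20
MTBF + MTTR = 8739
A = 8719 / 8739
A = 0.9977

0.9977


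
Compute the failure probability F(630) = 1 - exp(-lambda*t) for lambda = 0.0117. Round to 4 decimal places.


lambda = 0.0117, t = 630
lambda * t = 7.371
exp(-7.371) = 0.0006
F(t) = 1 - 0.0006
F(t) = 0.9994

0.9994


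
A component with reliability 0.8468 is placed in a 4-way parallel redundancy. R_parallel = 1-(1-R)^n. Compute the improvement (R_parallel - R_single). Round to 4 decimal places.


R_single = 0.8468, n = 4
1 - R_single = 0.1532
(1 - R_single)^n = 0.1532^4 = 0.0006
R_parallel = 1 - 0.0006 = 0.9994
Improvement = 0.9994 - 0.8468
Improvement = 0.1526

0.1526


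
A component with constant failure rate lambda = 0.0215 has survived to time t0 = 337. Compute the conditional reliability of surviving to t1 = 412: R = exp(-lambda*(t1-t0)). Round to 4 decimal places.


lambda = 0.0215
t0 = 337, t1 = 412
t1 - t0 = 75
lambda * (t1-t0) = 0.0215 * 75 = 1.6125
R = exp(-1.6125)
R = 0.1994

0.1994


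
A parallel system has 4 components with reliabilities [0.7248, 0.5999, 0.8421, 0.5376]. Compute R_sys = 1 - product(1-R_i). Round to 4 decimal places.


Components: [0.7248, 0.5999, 0.8421, 0.5376]
(1 - 0.7248) = 0.2752, running product = 0.2752
(1 - 0.5999) = 0.4001, running product = 0.1101
(1 - 0.8421) = 0.1579, running product = 0.0174
(1 - 0.5376) = 0.4624, running product = 0.008
Product of (1-R_i) = 0.008
R_sys = 1 - 0.008 = 0.992

0.992


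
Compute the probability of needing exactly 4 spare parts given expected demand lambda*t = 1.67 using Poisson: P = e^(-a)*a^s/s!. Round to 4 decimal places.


a = 1.67, s = 4
e^(-a) = e^(-1.67) = 0.1882
a^s = 1.67^4 = 7.778
s! = 24
P = 0.1882 * 7.778 / 24
P = 0.061

0.061


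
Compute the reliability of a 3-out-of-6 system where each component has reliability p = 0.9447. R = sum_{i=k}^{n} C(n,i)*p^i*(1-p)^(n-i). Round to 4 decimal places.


k = 3, n = 6, p = 0.9447
i=3: C(6,3)=20 * 0.9447^3 * 0.0553^3 = 0.0029
i=4: C(6,4)=15 * 0.9447^4 * 0.0553^2 = 0.0365
i=5: C(6,5)=6 * 0.9447^5 * 0.0553^1 = 0.2497
i=6: C(6,6)=1 * 0.9447^6 * 0.0553^0 = 0.7108
R = sum of terms = 0.9999

0.9999


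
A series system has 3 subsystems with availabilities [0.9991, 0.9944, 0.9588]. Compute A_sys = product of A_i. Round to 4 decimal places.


Subsystems: [0.9991, 0.9944, 0.9588]
After subsystem 1 (A=0.9991): product = 0.9991
After subsystem 2 (A=0.9944): product = 0.9935
After subsystem 3 (A=0.9588): product = 0.9526
A_sys = 0.9526

0.9526


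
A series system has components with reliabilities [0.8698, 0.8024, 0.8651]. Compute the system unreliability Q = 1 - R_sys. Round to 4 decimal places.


Components: [0.8698, 0.8024, 0.8651]
After component 1: product = 0.8698
After component 2: product = 0.6979
After component 3: product = 0.6038
R_sys = 0.6038
Q = 1 - 0.6038 = 0.3962

0.3962


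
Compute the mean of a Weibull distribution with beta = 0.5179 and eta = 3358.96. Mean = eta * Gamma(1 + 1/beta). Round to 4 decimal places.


beta = 0.5179, eta = 3358.96
1/beta = 1.9309
1 + 1/beta = 2.9309
Gamma(2.9309) = 1.8782
Mean = 3358.96 * 1.8782
Mean = 6308.7842

6308.7842


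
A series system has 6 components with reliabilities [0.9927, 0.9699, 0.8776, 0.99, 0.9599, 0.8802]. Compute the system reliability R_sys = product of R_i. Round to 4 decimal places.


Components: [0.9927, 0.9699, 0.8776, 0.99, 0.9599, 0.8802]
After component 1 (R=0.9927): product = 0.9927
After component 2 (R=0.9699): product = 0.9628
After component 3 (R=0.8776): product = 0.845
After component 4 (R=0.99): product = 0.8365
After component 5 (R=0.9599): product = 0.803
After component 6 (R=0.8802): product = 0.7068
R_sys = 0.7068

0.7068


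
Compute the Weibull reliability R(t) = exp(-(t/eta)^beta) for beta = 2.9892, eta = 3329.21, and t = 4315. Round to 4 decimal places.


beta = 2.9892, eta = 3329.21, t = 4315
t/eta = 4315 / 3329.21 = 1.2961
(t/eta)^beta = 1.2961^2.9892 = 2.1712
R(t) = exp(-2.1712)
R(t) = 0.114

0.114


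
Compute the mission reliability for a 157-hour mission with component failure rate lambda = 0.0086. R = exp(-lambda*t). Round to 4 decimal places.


lambda = 0.0086
mission_time = 157
lambda * t = 0.0086 * 157 = 1.3502
R = exp(-1.3502)
R = 0.2592

0.2592


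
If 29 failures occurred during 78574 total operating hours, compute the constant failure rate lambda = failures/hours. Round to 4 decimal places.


failures = 29
total_hours = 78574
lambda = 29 / 78574
lambda = 0.0004

0.0004


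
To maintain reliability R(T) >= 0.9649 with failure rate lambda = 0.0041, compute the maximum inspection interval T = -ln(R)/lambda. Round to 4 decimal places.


R_target = 0.9649
lambda = 0.0041
-ln(0.9649) = 0.0357
T = 0.0357 / 0.0041
T = 8.7148

8.7148


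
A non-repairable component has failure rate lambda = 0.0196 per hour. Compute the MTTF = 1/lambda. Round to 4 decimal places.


lambda = 0.0196
MTTF = 1 / 0.0196
MTTF = 51.0204

51.0204


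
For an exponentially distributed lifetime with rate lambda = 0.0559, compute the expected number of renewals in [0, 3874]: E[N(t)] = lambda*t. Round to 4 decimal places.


lambda = 0.0559
t = 3874
E[N(t)] = lambda * t
E[N(t)] = 0.0559 * 3874
E[N(t)] = 216.5566

216.5566


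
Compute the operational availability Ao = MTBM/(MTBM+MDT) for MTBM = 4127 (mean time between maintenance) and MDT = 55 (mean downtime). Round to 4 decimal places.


MTBM = 4127
MDT = 55
MTBM + MDT = 4182
Ao = 4127 / 4182
Ao = 0.9868

0.9868


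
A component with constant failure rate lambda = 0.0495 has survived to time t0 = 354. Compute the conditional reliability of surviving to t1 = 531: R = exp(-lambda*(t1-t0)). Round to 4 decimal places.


lambda = 0.0495
t0 = 354, t1 = 531
t1 - t0 = 177
lambda * (t1-t0) = 0.0495 * 177 = 8.7615
R = exp(-8.7615)
R = 0.0002

0.0002


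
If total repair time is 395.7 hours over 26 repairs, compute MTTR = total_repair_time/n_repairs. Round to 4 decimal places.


total_repair_time = 395.7
n_repairs = 26
MTTR = 395.7 / 26
MTTR = 15.2192

15.2192


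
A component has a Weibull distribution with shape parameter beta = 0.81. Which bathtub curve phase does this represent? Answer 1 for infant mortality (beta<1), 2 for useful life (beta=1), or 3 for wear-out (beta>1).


beta = 0.81
Compare beta to 1:
beta < 1 => infant mortality (phase 1)
beta = 1 => useful life (phase 2)
beta > 1 => wear-out (phase 3)
Since beta = 0.81, this is infant mortality (decreasing failure rate)
Phase = 1

1


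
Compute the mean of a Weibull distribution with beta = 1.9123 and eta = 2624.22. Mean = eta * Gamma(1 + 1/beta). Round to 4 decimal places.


beta = 1.9123, eta = 2624.22
1/beta = 0.5229
1 + 1/beta = 1.5229
Gamma(1.5229) = 0.8872
Mean = 2624.22 * 0.8872
Mean = 2328.1695

2328.1695


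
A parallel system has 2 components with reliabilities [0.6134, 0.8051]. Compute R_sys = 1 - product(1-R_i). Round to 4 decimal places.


Components: [0.6134, 0.8051]
(1 - 0.6134) = 0.3866, running product = 0.3866
(1 - 0.8051) = 0.1949, running product = 0.0753
Product of (1-R_i) = 0.0753
R_sys = 1 - 0.0753 = 0.9247

0.9247


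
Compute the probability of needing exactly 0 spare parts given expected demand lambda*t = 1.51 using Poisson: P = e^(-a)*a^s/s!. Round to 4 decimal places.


a = 1.51, s = 0
e^(-a) = e^(-1.51) = 0.2209
a^s = 1.51^0 = 1.0
s! = 1
P = 0.2209 * 1.0 / 1
P = 0.2209

0.2209


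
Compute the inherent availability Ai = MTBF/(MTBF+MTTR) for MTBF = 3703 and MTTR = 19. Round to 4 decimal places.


MTBF = 3703
MTTR = 19
MTBF + MTTR = 3722
Ai = 3703 / 3722
Ai = 0.9949

0.9949


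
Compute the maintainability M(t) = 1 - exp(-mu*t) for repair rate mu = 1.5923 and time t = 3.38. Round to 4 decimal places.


mu = 1.5923, t = 3.38
mu * t = 1.5923 * 3.38 = 5.382
exp(-5.382) = 0.0046
M(t) = 1 - 0.0046
M(t) = 0.9954

0.9954


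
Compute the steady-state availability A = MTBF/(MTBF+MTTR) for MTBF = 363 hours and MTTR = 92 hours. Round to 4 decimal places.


MTBF = 363
MTTR = 92
MTBF + MTTR = 455
A = 363 / 455
A = 0.7978

0.7978


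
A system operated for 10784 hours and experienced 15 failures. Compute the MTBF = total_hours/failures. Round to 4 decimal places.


total_hours = 10784
failures = 15
MTBF = 10784 / 15
MTBF = 718.9333

718.9333


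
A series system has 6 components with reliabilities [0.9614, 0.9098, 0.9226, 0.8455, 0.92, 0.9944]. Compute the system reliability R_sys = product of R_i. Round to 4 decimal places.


Components: [0.9614, 0.9098, 0.9226, 0.8455, 0.92, 0.9944]
After component 1 (R=0.9614): product = 0.9614
After component 2 (R=0.9098): product = 0.8747
After component 3 (R=0.9226): product = 0.807
After component 4 (R=0.8455): product = 0.6823
After component 5 (R=0.92): product = 0.6277
After component 6 (R=0.9944): product = 0.6242
R_sys = 0.6242

0.6242


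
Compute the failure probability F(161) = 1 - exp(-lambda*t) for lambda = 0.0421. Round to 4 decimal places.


lambda = 0.0421, t = 161
lambda * t = 6.7781
exp(-6.7781) = 0.0011
F(t) = 1 - 0.0011
F(t) = 0.9989

0.9989


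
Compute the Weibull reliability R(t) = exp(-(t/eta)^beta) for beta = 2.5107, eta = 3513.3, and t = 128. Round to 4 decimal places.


beta = 2.5107, eta = 3513.3, t = 128
t/eta = 128 / 3513.3 = 0.0364
(t/eta)^beta = 0.0364^2.5107 = 0.0002
R(t) = exp(-0.0002)
R(t) = 0.9998

0.9998


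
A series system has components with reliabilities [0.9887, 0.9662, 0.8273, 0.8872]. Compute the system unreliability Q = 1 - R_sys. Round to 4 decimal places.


Components: [0.9887, 0.9662, 0.8273, 0.8872]
After component 1: product = 0.9887
After component 2: product = 0.9553
After component 3: product = 0.7903
After component 4: product = 0.7012
R_sys = 0.7012
Q = 1 - 0.7012 = 0.2988

0.2988


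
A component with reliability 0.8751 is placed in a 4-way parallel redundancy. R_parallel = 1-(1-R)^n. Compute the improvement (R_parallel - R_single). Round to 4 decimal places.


R_single = 0.8751, n = 4
1 - R_single = 0.1249
(1 - R_single)^n = 0.1249^4 = 0.0002
R_parallel = 1 - 0.0002 = 0.9998
Improvement = 0.9998 - 0.8751
Improvement = 0.1247

0.1247


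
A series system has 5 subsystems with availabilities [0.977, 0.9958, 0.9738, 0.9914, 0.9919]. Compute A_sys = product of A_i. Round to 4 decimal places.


Subsystems: [0.977, 0.9958, 0.9738, 0.9914, 0.9919]
After subsystem 1 (A=0.977): product = 0.977
After subsystem 2 (A=0.9958): product = 0.9729
After subsystem 3 (A=0.9738): product = 0.9474
After subsystem 4 (A=0.9914): product = 0.9393
After subsystem 5 (A=0.9919): product = 0.9317
A_sys = 0.9317

0.9317


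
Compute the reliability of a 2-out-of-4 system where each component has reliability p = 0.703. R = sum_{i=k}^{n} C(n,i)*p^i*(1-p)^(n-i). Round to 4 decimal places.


k = 2, n = 4, p = 0.703
i=2: C(4,2)=6 * 0.703^2 * 0.297^2 = 0.2616
i=3: C(4,3)=4 * 0.703^3 * 0.297^1 = 0.4127
i=4: C(4,4)=1 * 0.703^4 * 0.297^0 = 0.2442
R = sum of terms = 0.9186

0.9186


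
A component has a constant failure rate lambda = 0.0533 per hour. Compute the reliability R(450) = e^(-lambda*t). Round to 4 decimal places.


lambda = 0.0533
t = 450
lambda * t = 23.985
R(t) = e^(-23.985)
R(t) = 0.0

0.0


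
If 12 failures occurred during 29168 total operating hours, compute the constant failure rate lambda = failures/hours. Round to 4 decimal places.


failures = 12
total_hours = 29168
lambda = 12 / 29168
lambda = 0.0004

0.0004


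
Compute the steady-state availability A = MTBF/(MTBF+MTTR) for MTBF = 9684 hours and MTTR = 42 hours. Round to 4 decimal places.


MTBF = 9684
MTTR = 42
MTBF + MTTR = 9726
A = 9684 / 9726
A = 0.9957

0.9957


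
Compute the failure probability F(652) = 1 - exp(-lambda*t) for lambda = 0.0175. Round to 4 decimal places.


lambda = 0.0175, t = 652
lambda * t = 11.41
exp(-11.41) = 0.0
F(t) = 1 - 0.0
F(t) = 1.0

1.0


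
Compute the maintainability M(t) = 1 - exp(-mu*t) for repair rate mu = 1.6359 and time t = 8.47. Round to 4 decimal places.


mu = 1.6359, t = 8.47
mu * t = 1.6359 * 8.47 = 13.8561
exp(-13.8561) = 0.0
M(t) = 1 - 0.0
M(t) = 1.0

1.0


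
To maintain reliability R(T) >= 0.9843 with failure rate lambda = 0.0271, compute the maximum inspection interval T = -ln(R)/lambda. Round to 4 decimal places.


R_target = 0.9843
lambda = 0.0271
-ln(0.9843) = 0.0158
T = 0.0158 / 0.0271
T = 0.5839

0.5839


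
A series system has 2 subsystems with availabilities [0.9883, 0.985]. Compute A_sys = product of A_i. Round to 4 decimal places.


Subsystems: [0.9883, 0.985]
After subsystem 1 (A=0.9883): product = 0.9883
After subsystem 2 (A=0.985): product = 0.9735
A_sys = 0.9735

0.9735


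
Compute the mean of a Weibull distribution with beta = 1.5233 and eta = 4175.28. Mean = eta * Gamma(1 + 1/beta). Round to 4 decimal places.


beta = 1.5233, eta = 4175.28
1/beta = 0.6565
1 + 1/beta = 1.6565
Gamma(1.6565) = 0.9011
Mean = 4175.28 * 0.9011
Mean = 3762.3942

3762.3942


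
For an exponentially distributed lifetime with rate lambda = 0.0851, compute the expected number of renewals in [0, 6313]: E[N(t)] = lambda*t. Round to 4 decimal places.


lambda = 0.0851
t = 6313
E[N(t)] = lambda * t
E[N(t)] = 0.0851 * 6313
E[N(t)] = 537.2363

537.2363


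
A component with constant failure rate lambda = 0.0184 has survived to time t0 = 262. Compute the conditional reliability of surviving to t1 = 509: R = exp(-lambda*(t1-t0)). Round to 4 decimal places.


lambda = 0.0184
t0 = 262, t1 = 509
t1 - t0 = 247
lambda * (t1-t0) = 0.0184 * 247 = 4.5448
R = exp(-4.5448)
R = 0.0106

0.0106


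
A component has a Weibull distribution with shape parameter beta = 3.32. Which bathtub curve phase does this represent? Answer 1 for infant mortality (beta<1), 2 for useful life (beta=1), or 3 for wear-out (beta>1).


beta = 3.32
Compare beta to 1:
beta < 1 => infant mortality (phase 1)
beta = 1 => useful life (phase 2)
beta > 1 => wear-out (phase 3)
Since beta = 3.32, this is wear-out (increasing failure rate)
Phase = 3

3


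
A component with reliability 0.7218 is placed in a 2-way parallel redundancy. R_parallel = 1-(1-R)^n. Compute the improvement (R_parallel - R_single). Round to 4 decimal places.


R_single = 0.7218, n = 2
1 - R_single = 0.2782
(1 - R_single)^n = 0.2782^2 = 0.0774
R_parallel = 1 - 0.0774 = 0.9226
Improvement = 0.9226 - 0.7218
Improvement = 0.2008

0.2008


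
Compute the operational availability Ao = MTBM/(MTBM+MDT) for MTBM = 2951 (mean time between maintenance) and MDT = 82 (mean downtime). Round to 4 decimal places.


MTBM = 2951
MDT = 82
MTBM + MDT = 3033
Ao = 2951 / 3033
Ao = 0.973

0.973


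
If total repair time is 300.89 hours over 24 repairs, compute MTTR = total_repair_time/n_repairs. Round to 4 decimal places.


total_repair_time = 300.89
n_repairs = 24
MTTR = 300.89 / 24
MTTR = 12.5371

12.5371


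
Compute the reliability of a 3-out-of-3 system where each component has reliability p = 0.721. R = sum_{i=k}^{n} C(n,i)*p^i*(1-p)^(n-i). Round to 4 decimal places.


k = 3, n = 3, p = 0.721
i=3: C(3,3)=1 * 0.721^3 * 0.279^0 = 0.3748
R = sum of terms = 0.3748

0.3748


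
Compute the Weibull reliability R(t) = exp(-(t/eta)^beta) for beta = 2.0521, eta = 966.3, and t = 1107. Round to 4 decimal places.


beta = 2.0521, eta = 966.3, t = 1107
t/eta = 1107 / 966.3 = 1.1456
(t/eta)^beta = 1.1456^2.0521 = 1.3217
R(t) = exp(-1.3217)
R(t) = 0.2667

0.2667


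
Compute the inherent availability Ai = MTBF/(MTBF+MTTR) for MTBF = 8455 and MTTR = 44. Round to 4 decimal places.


MTBF = 8455
MTTR = 44
MTBF + MTTR = 8499
Ai = 8455 / 8499
Ai = 0.9948

0.9948


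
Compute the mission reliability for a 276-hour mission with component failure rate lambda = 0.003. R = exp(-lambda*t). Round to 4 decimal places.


lambda = 0.003
mission_time = 276
lambda * t = 0.003 * 276 = 0.828
R = exp(-0.828)
R = 0.4369

0.4369


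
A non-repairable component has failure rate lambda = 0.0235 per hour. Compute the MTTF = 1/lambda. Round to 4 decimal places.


lambda = 0.0235
MTTF = 1 / 0.0235
MTTF = 42.5532

42.5532


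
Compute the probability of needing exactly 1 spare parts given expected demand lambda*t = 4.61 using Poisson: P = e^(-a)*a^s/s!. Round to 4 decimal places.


a = 4.61, s = 1
e^(-a) = e^(-4.61) = 0.01
a^s = 4.61^1 = 4.61
s! = 1
P = 0.01 * 4.61 / 1
P = 0.0459

0.0459


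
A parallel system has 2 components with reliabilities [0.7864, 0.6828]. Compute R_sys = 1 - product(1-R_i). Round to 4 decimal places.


Components: [0.7864, 0.6828]
(1 - 0.7864) = 0.2136, running product = 0.2136
(1 - 0.6828) = 0.3172, running product = 0.0678
Product of (1-R_i) = 0.0678
R_sys = 1 - 0.0678 = 0.9322

0.9322


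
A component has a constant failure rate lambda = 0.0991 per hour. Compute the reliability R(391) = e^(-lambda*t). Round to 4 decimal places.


lambda = 0.0991
t = 391
lambda * t = 38.7481
R(t) = e^(-38.7481)
R(t) = 0.0

0.0


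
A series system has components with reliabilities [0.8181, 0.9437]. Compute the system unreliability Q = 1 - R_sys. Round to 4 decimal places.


Components: [0.8181, 0.9437]
After component 1: product = 0.8181
After component 2: product = 0.772
R_sys = 0.772
Q = 1 - 0.772 = 0.228

0.228


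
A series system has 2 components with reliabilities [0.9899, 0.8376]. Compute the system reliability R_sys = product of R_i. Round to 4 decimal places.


Components: [0.9899, 0.8376]
After component 1 (R=0.9899): product = 0.9899
After component 2 (R=0.8376): product = 0.8291
R_sys = 0.8291

0.8291


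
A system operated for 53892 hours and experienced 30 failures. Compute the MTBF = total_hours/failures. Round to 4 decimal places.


total_hours = 53892
failures = 30
MTBF = 53892 / 30
MTBF = 1796.4

1796.4


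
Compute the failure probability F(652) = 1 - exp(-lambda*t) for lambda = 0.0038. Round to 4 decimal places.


lambda = 0.0038, t = 652
lambda * t = 2.4776
exp(-2.4776) = 0.0839
F(t) = 1 - 0.0839
F(t) = 0.9161

0.9161


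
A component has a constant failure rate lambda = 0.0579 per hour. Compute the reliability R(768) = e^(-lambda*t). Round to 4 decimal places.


lambda = 0.0579
t = 768
lambda * t = 44.4672
R(t) = e^(-44.4672)
R(t) = 0.0

0.0


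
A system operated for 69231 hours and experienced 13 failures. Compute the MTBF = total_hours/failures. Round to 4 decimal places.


total_hours = 69231
failures = 13
MTBF = 69231 / 13
MTBF = 5325.4615

5325.4615


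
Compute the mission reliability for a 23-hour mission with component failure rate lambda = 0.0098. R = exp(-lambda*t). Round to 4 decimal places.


lambda = 0.0098
mission_time = 23
lambda * t = 0.0098 * 23 = 0.2254
R = exp(-0.2254)
R = 0.7982

0.7982


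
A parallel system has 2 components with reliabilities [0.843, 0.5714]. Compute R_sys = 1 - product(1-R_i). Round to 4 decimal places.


Components: [0.843, 0.5714]
(1 - 0.843) = 0.157, running product = 0.157
(1 - 0.5714) = 0.4286, running product = 0.0673
Product of (1-R_i) = 0.0673
R_sys = 1 - 0.0673 = 0.9327

0.9327


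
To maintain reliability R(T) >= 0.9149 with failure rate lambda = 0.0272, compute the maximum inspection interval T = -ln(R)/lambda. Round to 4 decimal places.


R_target = 0.9149
lambda = 0.0272
-ln(0.9149) = 0.0889
T = 0.0889 / 0.0272
T = 3.2699

3.2699


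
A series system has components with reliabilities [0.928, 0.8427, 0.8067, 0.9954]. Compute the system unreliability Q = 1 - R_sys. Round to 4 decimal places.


Components: [0.928, 0.8427, 0.8067, 0.9954]
After component 1: product = 0.928
After component 2: product = 0.782
After component 3: product = 0.6309
After component 4: product = 0.628
R_sys = 0.628
Q = 1 - 0.628 = 0.372

0.372


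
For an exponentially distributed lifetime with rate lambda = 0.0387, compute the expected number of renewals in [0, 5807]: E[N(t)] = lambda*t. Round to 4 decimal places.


lambda = 0.0387
t = 5807
E[N(t)] = lambda * t
E[N(t)] = 0.0387 * 5807
E[N(t)] = 224.7309

224.7309


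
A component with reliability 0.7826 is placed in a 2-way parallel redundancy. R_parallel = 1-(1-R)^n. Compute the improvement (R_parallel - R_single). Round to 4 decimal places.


R_single = 0.7826, n = 2
1 - R_single = 0.2174
(1 - R_single)^n = 0.2174^2 = 0.0473
R_parallel = 1 - 0.0473 = 0.9527
Improvement = 0.9527 - 0.7826
Improvement = 0.1701

0.1701


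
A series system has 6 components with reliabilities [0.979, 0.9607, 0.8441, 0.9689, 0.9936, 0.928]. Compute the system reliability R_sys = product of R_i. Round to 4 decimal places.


Components: [0.979, 0.9607, 0.8441, 0.9689, 0.9936, 0.928]
After component 1 (R=0.979): product = 0.979
After component 2 (R=0.9607): product = 0.9405
After component 3 (R=0.8441): product = 0.7939
After component 4 (R=0.9689): product = 0.7692
After component 5 (R=0.9936): product = 0.7643
After component 6 (R=0.928): product = 0.7093
R_sys = 0.7093

0.7093


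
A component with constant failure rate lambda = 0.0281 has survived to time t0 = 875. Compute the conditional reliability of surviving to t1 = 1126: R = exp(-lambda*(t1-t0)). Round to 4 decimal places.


lambda = 0.0281
t0 = 875, t1 = 1126
t1 - t0 = 251
lambda * (t1-t0) = 0.0281 * 251 = 7.0531
R = exp(-7.0531)
R = 0.0009

0.0009


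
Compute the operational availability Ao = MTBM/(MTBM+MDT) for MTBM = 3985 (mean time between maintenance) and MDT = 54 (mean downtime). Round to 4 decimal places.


MTBM = 3985
MDT = 54
MTBM + MDT = 4039
Ao = 3985 / 4039
Ao = 0.9866

0.9866


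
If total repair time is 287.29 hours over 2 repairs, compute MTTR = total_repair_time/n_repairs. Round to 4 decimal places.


total_repair_time = 287.29
n_repairs = 2
MTTR = 287.29 / 2
MTTR = 143.645

143.645


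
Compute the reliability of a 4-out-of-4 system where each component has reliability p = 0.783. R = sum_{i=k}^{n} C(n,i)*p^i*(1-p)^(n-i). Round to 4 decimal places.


k = 4, n = 4, p = 0.783
i=4: C(4,4)=1 * 0.783^4 * 0.217^0 = 0.3759
R = sum of terms = 0.3759

0.3759


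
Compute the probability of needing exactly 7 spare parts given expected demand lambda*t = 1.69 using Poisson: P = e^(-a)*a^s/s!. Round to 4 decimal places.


a = 1.69, s = 7
e^(-a) = e^(-1.69) = 0.1845
a^s = 1.69^7 = 39.3738
s! = 5040
P = 0.1845 * 39.3738 / 5040
P = 0.0014

0.0014


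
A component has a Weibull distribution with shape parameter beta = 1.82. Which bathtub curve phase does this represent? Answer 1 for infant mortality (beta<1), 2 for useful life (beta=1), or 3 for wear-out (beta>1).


beta = 1.82
Compare beta to 1:
beta < 1 => infant mortality (phase 1)
beta = 1 => useful life (phase 2)
beta > 1 => wear-out (phase 3)
Since beta = 1.82, this is wear-out (increasing failure rate)
Phase = 3

3


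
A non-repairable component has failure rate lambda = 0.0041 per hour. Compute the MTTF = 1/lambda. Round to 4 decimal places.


lambda = 0.0041
MTTF = 1 / 0.0041
MTTF = 243.9024

243.9024


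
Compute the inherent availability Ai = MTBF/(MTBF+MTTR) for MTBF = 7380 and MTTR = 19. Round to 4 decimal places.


MTBF = 7380
MTTR = 19
MTBF + MTTR = 7399
Ai = 7380 / 7399
Ai = 0.9974

0.9974


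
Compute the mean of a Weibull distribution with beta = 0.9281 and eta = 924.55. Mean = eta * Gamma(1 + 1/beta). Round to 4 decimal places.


beta = 0.9281, eta = 924.55
1/beta = 1.0775
1 + 1/beta = 2.0775
Gamma(2.0775) = 1.0353
Mean = 924.55 * 1.0353
Mean = 957.1547

957.1547


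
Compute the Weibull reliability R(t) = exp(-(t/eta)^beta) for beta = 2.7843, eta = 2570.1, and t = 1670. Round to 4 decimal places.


beta = 2.7843, eta = 2570.1, t = 1670
t/eta = 1670 / 2570.1 = 0.6498
(t/eta)^beta = 0.6498^2.7843 = 0.3011
R(t) = exp(-0.3011)
R(t) = 0.74

0.74


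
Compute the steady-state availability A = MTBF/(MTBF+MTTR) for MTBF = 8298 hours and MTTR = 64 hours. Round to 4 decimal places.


MTBF = 8298
MTTR = 64
MTBF + MTTR = 8362
A = 8298 / 8362
A = 0.9923

0.9923


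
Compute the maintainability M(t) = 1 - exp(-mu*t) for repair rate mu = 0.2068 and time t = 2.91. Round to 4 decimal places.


mu = 0.2068, t = 2.91
mu * t = 0.2068 * 2.91 = 0.6018
exp(-0.6018) = 0.5478
M(t) = 1 - 0.5478
M(t) = 0.4522

0.4522


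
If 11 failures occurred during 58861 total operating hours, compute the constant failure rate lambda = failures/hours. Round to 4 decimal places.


failures = 11
total_hours = 58861
lambda = 11 / 58861
lambda = 0.0002

0.0002


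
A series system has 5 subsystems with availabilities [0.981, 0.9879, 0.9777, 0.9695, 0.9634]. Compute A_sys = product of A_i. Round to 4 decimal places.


Subsystems: [0.981, 0.9879, 0.9777, 0.9695, 0.9634]
After subsystem 1 (A=0.981): product = 0.981
After subsystem 2 (A=0.9879): product = 0.9691
After subsystem 3 (A=0.9777): product = 0.9475
After subsystem 4 (A=0.9695): product = 0.9186
After subsystem 5 (A=0.9634): product = 0.885
A_sys = 0.885

0.885


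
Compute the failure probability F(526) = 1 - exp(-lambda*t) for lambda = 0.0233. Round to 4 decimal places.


lambda = 0.0233, t = 526
lambda * t = 12.2558
exp(-12.2558) = 0.0
F(t) = 1 - 0.0
F(t) = 1.0

1.0


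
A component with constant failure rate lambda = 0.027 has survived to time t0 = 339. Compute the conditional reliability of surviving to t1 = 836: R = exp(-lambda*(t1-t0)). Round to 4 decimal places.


lambda = 0.027
t0 = 339, t1 = 836
t1 - t0 = 497
lambda * (t1-t0) = 0.027 * 497 = 13.419
R = exp(-13.419)
R = 0.0

0.0


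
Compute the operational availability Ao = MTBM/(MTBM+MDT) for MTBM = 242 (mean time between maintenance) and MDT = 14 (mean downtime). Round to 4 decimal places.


MTBM = 242
MDT = 14
MTBM + MDT = 256
Ao = 242 / 256
Ao = 0.9453

0.9453


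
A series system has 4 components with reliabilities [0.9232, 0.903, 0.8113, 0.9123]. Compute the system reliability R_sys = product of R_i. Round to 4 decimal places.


Components: [0.9232, 0.903, 0.8113, 0.9123]
After component 1 (R=0.9232): product = 0.9232
After component 2 (R=0.903): product = 0.8336
After component 3 (R=0.8113): product = 0.6763
After component 4 (R=0.9123): product = 0.617
R_sys = 0.617

0.617


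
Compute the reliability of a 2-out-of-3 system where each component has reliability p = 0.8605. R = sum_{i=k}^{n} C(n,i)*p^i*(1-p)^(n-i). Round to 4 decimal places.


k = 2, n = 3, p = 0.8605
i=2: C(3,2)=3 * 0.8605^2 * 0.1395^1 = 0.3099
i=3: C(3,3)=1 * 0.8605^3 * 0.1395^0 = 0.6372
R = sum of terms = 0.947

0.947


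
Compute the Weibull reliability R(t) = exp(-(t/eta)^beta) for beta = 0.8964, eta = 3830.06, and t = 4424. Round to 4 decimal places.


beta = 0.8964, eta = 3830.06, t = 4424
t/eta = 4424 / 3830.06 = 1.1551
(t/eta)^beta = 1.1551^0.8964 = 1.138
R(t) = exp(-1.138)
R(t) = 0.3205

0.3205


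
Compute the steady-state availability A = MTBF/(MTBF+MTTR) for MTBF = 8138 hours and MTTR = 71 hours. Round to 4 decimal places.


MTBF = 8138
MTTR = 71
MTBF + MTTR = 8209
A = 8138 / 8209
A = 0.9914

0.9914


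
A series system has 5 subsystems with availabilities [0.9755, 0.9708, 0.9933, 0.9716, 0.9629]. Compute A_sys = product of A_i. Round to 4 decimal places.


Subsystems: [0.9755, 0.9708, 0.9933, 0.9716, 0.9629]
After subsystem 1 (A=0.9755): product = 0.9755
After subsystem 2 (A=0.9708): product = 0.947
After subsystem 3 (A=0.9933): product = 0.9407
After subsystem 4 (A=0.9716): product = 0.914
After subsystem 5 (A=0.9629): product = 0.88
A_sys = 0.88

0.88


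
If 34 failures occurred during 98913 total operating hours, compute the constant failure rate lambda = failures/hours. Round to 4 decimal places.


failures = 34
total_hours = 98913
lambda = 34 / 98913
lambda = 0.0003

0.0003
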